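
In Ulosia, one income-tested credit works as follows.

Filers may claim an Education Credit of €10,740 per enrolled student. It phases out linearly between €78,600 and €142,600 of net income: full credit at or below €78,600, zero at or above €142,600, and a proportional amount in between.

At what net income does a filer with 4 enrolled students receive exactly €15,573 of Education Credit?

Full credit = 4 × €10,740 = €42,960.
€15,573 is 15,573/42,960 of the full €42,960, so 27,387/42,960 of the €64,000 range has been used: income = €78,600 + €64,000 × 27,387/42,960 = €119,400.

€119,400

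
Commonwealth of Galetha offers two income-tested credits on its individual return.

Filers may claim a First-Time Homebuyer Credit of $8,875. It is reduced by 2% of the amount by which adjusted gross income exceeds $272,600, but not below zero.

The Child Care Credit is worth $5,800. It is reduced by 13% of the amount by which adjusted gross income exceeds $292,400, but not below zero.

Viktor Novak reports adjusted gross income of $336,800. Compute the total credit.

$7,619

First-Time Homebuyer Credit: 2% of the $64,200 excess over $272,600 is $1,284; credit = $8,875 − $1,284 = $7,591.
Child Care Credit: 13% of the $44,400 excess over $292,400 is $5,772; credit = $5,800 − $5,772 = $28.
Total: $7,591 + $28 = $7,619.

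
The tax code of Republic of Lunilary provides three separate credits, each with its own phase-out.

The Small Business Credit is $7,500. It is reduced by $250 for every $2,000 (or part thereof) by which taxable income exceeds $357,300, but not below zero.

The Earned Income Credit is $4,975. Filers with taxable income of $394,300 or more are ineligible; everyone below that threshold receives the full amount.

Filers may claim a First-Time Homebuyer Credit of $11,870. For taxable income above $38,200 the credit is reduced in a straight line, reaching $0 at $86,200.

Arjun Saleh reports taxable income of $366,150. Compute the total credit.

$11,225

Small Business Credit: income exceeds $357,300 by $8,850, which is 5 full-or-partial $2,000 increments; reduction = 5 × $250 = $1,250, leaving $6,250.
Earned Income Credit: $366,150 is below the $394,300 cutoff, so the full $4,975 applies.
First-Time Homebuyer Credit: $366,150 is at or above $86,200, so the credit is $0.
Total: $6,250 + $4,975 + $0 = $11,225.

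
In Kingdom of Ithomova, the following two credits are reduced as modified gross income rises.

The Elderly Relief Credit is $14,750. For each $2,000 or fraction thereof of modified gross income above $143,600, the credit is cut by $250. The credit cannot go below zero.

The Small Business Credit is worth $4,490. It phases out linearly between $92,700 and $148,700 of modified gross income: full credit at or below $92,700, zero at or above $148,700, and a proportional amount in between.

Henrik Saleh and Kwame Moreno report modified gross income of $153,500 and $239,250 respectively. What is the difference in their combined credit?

Henrik ($153,500): Elderly Relief Credit: income exceeds $143,600 by $9,900, which is 5 full-or-partial $2,000 increments; reduction = 5 × $250 = $1,250, leaving $13,500. Small Business Credit: $153,500 is at or above $148,700, so the credit is $0. total $13,500 + $0 = $13,500
Kwame ($239,250): Elderly Relief Credit: income exceeds $143,600 by $95,650, which is 48 full-or-partial $2,000 increments; reduction = 48 × $250 = $12,000, leaving $2,750. Small Business Credit: $239,250 is at or above $148,700, so the credit is $0. total $2,750 + $0 = $2,750
Difference: |$13,500 − $2,750| = $10,750.

$10,750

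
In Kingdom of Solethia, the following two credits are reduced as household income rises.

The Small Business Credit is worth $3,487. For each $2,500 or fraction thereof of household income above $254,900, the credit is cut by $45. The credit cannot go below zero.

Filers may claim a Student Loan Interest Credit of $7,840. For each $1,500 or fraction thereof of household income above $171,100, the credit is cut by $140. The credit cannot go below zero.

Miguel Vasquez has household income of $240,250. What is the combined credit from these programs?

$4,747

Small Business Credit: $240,250 is at or below the $254,900 threshold, so the full $3,487 applies.
Student Loan Interest Credit: income exceeds $171,100 by $69,150, which is 47 full-or-partial $1,500 increments; reduction = 47 × $140 = $6,580, leaving $1,260.
Total: $3,487 + $1,260 = $4,747.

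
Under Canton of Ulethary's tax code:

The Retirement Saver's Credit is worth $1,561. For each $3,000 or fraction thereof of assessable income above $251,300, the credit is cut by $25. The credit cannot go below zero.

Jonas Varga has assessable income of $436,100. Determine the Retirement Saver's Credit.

Retirement Saver's Credit: income exceeds $251,300 by $184,800, which is 62 full-or-partial $3,000 increments; reduction = 62 × $25 = $1,550, leaving $11.

$11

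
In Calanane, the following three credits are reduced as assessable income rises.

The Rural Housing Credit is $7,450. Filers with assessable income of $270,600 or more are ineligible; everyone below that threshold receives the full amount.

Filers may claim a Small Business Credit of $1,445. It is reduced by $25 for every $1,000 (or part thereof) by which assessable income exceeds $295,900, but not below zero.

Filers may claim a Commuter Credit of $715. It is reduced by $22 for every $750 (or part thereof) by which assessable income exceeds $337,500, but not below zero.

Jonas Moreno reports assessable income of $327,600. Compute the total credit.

Rural Housing Credit: $327,600 meets or exceeds the $270,600 cutoff, so the credit is $0.
Small Business Credit: income exceeds $295,900 by $31,700, which is 32 full-or-partial $1,000 increments; reduction = 32 × $25 = $800, leaving $645.
Commuter Credit: $327,600 is at or below the $337,500 threshold, so the full $715 applies.
Total: $0 + $645 + $715 = $1,360.

$1,360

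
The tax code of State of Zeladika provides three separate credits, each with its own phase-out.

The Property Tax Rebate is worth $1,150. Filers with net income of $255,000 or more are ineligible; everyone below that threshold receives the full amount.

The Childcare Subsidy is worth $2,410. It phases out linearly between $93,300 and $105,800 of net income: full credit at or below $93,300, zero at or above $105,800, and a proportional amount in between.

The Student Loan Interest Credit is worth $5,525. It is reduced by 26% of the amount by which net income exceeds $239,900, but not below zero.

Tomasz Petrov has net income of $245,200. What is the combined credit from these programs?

$5,297

Property Tax Rebate: $245,200 is below the $255,000 cutoff, so the full $1,150 applies.
Childcare Subsidy: $245,200 is at or above $105,800, so the credit is $0.
Student Loan Interest Credit: 26% of the $5,300 excess over $239,900 is $1,378; credit = $5,525 − $1,378 = $4,147.
Total: $1,150 + $0 + $4,147 = $5,297.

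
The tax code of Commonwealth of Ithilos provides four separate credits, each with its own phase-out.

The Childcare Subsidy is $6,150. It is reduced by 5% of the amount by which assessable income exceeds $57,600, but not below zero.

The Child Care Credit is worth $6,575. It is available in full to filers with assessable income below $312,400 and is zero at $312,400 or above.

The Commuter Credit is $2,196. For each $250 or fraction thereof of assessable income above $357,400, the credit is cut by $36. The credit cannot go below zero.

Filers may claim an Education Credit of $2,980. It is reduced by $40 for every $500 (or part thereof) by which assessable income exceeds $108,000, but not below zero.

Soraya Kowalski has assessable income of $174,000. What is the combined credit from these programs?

Childcare Subsidy: 5% of the $116,400 excess over $57,600 is $5,820; credit = $6,150 − $5,820 = $330.
Child Care Credit: $174,000 is below the $312,400 cutoff, so the full $6,575 applies.
Commuter Credit: $174,000 is at or below the $357,400 threshold, so the full $2,196 applies.
Education Credit: income exceeds $108,000 by $66,000 → 132 increments × $40 = $5,280 ≥ base, so the credit is $0.
Total: $330 + $6,575 + $2,196 + $0 = $9,101.

$9,101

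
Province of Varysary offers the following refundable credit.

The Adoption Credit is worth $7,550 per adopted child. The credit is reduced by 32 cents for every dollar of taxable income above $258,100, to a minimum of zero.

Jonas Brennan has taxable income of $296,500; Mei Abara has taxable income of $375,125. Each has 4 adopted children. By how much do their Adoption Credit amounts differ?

Jonas ($296,500): Adoption Credit: base = 4 × $7,550 = $30,200. 32% of the $38,400 excess over $258,100 is $12,288; credit = $30,200 − $12,288 = $17,912.
Mei ($375,125): Adoption Credit: base = 4 × $7,550 = $30,200. 32% of the $117,025 excess over $258,100 is $37,448 ≥ base, so the credit is $0.
Difference: |$17,912 − $0| = $17,912.

$17,912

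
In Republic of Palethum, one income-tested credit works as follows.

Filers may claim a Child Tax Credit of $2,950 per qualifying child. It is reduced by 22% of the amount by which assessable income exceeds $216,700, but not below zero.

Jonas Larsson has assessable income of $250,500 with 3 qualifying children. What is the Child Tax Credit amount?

$1,414

Child Tax Credit: base = 3 × $2,950 = $8,850. 22% of the $33,800 excess over $216,700 is $7,436; credit = $8,850 − $7,436 = $1,414.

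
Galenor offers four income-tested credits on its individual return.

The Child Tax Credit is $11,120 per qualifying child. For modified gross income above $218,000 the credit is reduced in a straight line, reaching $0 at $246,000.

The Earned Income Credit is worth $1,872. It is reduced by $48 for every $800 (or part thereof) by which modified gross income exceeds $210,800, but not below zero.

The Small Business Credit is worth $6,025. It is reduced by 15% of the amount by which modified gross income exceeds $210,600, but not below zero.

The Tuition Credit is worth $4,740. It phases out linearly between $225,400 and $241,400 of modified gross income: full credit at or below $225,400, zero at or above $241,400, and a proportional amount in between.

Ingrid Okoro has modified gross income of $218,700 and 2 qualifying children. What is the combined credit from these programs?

$32,626

Child Tax Credit: base = 2 × $11,120 = $22,240. $218,700 is $700 into a $28,000 phase-out range, leaving 27,300/28,000 of the credit: $22,240 × 27,300/28,000 = $21,684.
Earned Income Credit: income exceeds $210,800 by $7,900, which is 10 full-or-partial $800 increments; reduction = 10 × $48 = $480, leaving $1,392.
Small Business Credit: 15% of the $8,100 excess over $210,600 is $1,215; credit = $6,025 − $1,215 = $4,810.
Tuition Credit: $218,700 is at or below the $225,400 threshold, so the full $4,740 applies.
Total: $21,684 + $1,392 + $4,810 + $4,740 = $32,626.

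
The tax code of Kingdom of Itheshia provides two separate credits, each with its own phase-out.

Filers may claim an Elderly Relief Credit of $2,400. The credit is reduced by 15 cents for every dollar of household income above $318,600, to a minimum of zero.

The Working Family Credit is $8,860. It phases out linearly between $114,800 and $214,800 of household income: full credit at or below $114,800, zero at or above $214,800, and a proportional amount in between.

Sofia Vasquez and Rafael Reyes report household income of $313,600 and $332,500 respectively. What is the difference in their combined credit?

$2,085

Sofia ($313,600): Elderly Relief Credit: $313,600 is at or below the $318,600 threshold, so the full $2,400 applies. Working Family Credit: $313,600 is at or above $214,800, so the credit is $0. total $2,400 + $0 = $2,400
Rafael ($332,500): Elderly Relief Credit: 15% of the $13,900 excess over $318,600 is $2,085; credit = $2,400 − $2,085 = $315. Working Family Credit: $332,500 is at or above $214,800, so the credit is $0. total $315 + $0 = $315
Difference: |$2,400 − $315| = $2,085.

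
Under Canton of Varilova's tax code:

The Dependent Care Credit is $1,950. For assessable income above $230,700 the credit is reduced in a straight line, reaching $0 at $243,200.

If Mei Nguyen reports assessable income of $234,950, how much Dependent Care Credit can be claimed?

$1,287

Dependent Care Credit: $234,950 is $4,250 into a $12,500 phase-out range, leaving 8,250/12,500 of the credit: $1,950 × 8,250/12,500 = $1,287.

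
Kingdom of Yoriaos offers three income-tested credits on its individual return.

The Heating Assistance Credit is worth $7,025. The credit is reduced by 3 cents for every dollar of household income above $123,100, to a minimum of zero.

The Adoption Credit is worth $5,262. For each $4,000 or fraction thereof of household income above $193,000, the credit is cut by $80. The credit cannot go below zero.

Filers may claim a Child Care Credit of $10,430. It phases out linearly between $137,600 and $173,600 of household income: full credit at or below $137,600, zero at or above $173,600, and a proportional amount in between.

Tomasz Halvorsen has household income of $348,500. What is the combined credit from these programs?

Heating Assistance Credit: 3% of the $225,400 excess over $123,100 is $6,762; credit = $7,025 − $6,762 = $263.
Adoption Credit: income exceeds $193,000 by $155,500, which is 39 full-or-partial $4,000 increments; reduction = 39 × $80 = $3,120, leaving $2,142.
Child Care Credit: $348,500 is at or above $173,600, so the credit is $0.
Total: $263 + $2,142 + $0 = $2,405.

$2,405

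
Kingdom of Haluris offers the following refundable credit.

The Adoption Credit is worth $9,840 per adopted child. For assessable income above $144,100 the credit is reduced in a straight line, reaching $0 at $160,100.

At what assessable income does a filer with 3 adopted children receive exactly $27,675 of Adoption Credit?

$145,100

Full credit = 3 × $9,840 = $29,520.
$27,675 is 27,675/29,520 of the full $29,520, so 1,845/29,520 of the $16,000 range has been used: income = $144,100 + $16,000 × 1,845/29,520 = $145,100.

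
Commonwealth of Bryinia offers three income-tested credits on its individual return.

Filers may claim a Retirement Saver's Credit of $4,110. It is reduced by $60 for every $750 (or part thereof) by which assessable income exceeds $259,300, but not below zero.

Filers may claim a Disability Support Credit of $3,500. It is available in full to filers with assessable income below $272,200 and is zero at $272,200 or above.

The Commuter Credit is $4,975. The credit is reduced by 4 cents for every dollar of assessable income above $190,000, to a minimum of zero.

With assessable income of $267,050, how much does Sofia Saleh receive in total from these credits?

Retirement Saver's Credit: income exceeds $259,300 by $7,750, which is 11 full-or-partial $750 increments; reduction = 11 × $60 = $660, leaving $3,450.
Disability Support Credit: $267,050 is below the $272,200 cutoff, so the full $3,500 applies.
Commuter Credit: 4% of the $77,050 excess over $190,000 is $3,082; credit = $4,975 − $3,082 = $1,893.
Total: $3,450 + $3,500 + $1,893 = $8,843.

$8,843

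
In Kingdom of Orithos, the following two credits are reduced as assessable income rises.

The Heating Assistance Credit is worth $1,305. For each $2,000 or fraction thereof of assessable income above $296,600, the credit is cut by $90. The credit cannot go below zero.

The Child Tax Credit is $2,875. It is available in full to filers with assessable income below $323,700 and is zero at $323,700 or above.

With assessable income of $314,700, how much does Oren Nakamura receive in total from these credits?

$3,280

Heating Assistance Credit: income exceeds $296,600 by $18,100, which is 10 full-or-partial $2,000 increments; reduction = 10 × $90 = $900, leaving $405.
Child Tax Credit: $314,700 is below the $323,700 cutoff, so the full $2,875 applies.
Total: $405 + $2,875 = $3,280.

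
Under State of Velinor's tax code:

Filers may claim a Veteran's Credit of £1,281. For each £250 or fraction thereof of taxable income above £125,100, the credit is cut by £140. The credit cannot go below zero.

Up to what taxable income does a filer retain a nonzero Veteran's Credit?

After 9 increments the reduction is 9 × £140 = £1,260, leaving £21; one more increment wipes it out. Increment 9 ends at excess 9 × £250 = £2,250, so the highest qualifying income is £125,100 + £2,250 = £127,350.

£127,350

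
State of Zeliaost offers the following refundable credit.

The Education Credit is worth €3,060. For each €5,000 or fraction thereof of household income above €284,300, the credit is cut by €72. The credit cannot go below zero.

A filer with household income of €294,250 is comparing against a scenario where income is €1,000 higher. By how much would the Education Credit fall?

€72

At €294,250 — income exceeds €284,300 by €9,950, which is 2 full-or-partial €5,000 increments; reduction = 2 × €72 = €144, leaving €2,916.
At €295,250 — income exceeds €284,300 by €10,950, which is 3 full-or-partial €5,000 increments; reduction = 3 × €72 = €216, leaving €2,844.
Lost: €2,916 − €2,844 = €72.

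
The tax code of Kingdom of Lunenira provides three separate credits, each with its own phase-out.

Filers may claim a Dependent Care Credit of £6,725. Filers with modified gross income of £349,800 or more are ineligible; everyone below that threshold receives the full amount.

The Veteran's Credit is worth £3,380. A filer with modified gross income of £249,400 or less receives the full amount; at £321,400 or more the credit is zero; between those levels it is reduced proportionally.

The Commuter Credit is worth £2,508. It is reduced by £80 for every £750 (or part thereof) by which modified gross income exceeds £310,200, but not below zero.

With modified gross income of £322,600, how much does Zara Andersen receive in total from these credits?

£7,873

Dependent Care Credit: £322,600 is below the £349,800 cutoff, so the full £6,725 applies.
Veteran's Credit: £322,600 is at or above £321,400, so the credit is £0.
Commuter Credit: income exceeds £310,200 by £12,400, which is 17 full-or-partial £750 increments; reduction = 17 × £80 = £1,360, leaving £1,148.
Total: £6,725 + £0 + £1,148 = £7,873.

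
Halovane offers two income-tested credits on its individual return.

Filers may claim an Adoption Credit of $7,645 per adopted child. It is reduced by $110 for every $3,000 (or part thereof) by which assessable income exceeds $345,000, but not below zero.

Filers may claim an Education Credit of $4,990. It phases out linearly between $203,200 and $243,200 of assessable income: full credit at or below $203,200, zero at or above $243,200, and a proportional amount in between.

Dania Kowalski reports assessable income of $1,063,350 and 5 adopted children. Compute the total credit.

$11,825

Adoption Credit: base = 5 × $7,645 = $38,225. income exceeds $345,000 by $718,350, which is 240 full-or-partial $3,000 increments; reduction = 240 × $110 = $26,400, leaving $11,825.
Education Credit: $1,063,350 is at or above $243,200, so the credit is $0.
Total: $11,825 + $0 = $11,825.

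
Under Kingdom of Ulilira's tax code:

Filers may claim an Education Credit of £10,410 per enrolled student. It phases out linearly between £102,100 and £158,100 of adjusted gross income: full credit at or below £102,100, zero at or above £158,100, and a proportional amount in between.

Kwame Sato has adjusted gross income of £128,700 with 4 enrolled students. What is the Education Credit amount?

£21,861

Education Credit: base = 4 × £10,410 = £41,640. £128,700 is £26,600 into a £56,000 phase-out range, leaving 29,400/56,000 of the credit: £41,640 × 29,400/56,000 = £21,861.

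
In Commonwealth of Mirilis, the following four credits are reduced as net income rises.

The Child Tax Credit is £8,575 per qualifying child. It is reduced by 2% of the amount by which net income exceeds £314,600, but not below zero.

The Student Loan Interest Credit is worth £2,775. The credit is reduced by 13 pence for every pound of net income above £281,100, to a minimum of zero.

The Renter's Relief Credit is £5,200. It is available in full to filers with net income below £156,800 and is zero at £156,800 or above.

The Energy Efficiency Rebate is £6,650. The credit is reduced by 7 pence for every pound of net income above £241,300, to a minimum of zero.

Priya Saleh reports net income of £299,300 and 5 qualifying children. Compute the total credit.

£45,874

Child Tax Credit: base = 5 × £8,575 = £42,875. £299,300 is at or below the £314,600 threshold, so the full £42,875 applies.
Student Loan Interest Credit: 13% of the £18,200 excess over £281,100 is £2,366; credit = £2,775 − £2,366 = £409.
Renter's Relief Credit: £299,300 meets or exceeds the £156,800 cutoff, so the credit is £0.
Energy Efficiency Rebate: 7% of the £58,000 excess over £241,300 is £4,060; credit = £6,650 − £4,060 = £2,590.
Total: £42,875 + £409 + £0 + £2,590 = £45,874.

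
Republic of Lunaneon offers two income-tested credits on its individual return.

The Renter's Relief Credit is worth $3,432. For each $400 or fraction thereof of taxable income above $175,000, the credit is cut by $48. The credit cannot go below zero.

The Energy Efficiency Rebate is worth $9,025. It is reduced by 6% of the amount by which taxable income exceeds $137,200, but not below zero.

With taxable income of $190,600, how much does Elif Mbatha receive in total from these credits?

Renter's Relief Credit: income exceeds $175,000 by $15,600, which is 39 full-or-partial $400 increments; reduction = 39 × $48 = $1,872, leaving $1,560.
Energy Efficiency Rebate: 6% of the $53,400 excess over $137,200 is $3,204; credit = $9,025 − $3,204 = $5,821.
Total: $1,560 + $5,821 = $7,381.

$7,381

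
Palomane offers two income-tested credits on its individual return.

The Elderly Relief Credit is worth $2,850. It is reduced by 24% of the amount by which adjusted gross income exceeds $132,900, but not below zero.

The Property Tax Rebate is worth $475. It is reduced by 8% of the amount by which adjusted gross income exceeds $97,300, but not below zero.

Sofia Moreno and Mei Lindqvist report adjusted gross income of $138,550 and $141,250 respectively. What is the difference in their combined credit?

$648

Sofia ($138,550): Elderly Relief Credit: 24% of the $5,650 excess over $132,900 is $1,356; credit = $2,850 − $1,356 = $1,494. Property Tax Rebate: 8% of the $41,250 excess over $97,300 is $3,300 ≥ base, so the credit is $0. total $1,494 + $0 = $1,494
Mei ($141,250): Elderly Relief Credit: 24% of the $8,350 excess over $132,900 is $2,004; credit = $2,850 − $2,004 = $846. Property Tax Rebate: 8% of the $43,950 excess over $97,300 is $3,516 ≥ base, so the credit is $0. total $846 + $0 = $846
Difference: |$1,494 − $846| = $648.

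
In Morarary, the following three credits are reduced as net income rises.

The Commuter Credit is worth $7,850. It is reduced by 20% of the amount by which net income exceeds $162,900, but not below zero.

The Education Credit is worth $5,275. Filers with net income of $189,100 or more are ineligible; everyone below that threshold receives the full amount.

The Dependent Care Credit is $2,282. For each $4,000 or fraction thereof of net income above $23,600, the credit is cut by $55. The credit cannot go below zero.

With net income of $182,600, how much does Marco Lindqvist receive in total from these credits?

Commuter Credit: 20% of the $19,700 excess over $162,900 is $3,940; credit = $7,850 − $3,940 = $3,910.
Education Credit: $182,600 is below the $189,100 cutoff, so the full $5,275 applies.
Dependent Care Credit: income exceeds $23,600 by $159,000, which is 40 full-or-partial $4,000 increments; reduction = 40 × $55 = $2,200, leaving $82.
Total: $3,910 + $5,275 + $82 = $9,267.

$9,267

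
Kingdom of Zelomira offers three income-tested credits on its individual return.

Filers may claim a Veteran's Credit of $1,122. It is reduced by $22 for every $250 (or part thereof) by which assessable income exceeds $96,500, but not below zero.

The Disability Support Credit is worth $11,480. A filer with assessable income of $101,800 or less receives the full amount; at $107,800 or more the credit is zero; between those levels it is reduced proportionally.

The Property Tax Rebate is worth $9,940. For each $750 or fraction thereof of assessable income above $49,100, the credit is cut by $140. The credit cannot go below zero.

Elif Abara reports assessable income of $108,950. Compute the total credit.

Veteran's Credit: income exceeds $96,500 by $12,450, which is 50 full-or-partial $250 increments; reduction = 50 × $22 = $1,100, leaving $22.
Disability Support Credit: $108,950 is at or above $107,800, so the credit is $0.
Property Tax Rebate: income exceeds $49,100 by $59,850 → 80 increments × $140 = $11,200 ≥ base, so the credit is $0.
Total: $22 + $0 + $0 = $22.

$22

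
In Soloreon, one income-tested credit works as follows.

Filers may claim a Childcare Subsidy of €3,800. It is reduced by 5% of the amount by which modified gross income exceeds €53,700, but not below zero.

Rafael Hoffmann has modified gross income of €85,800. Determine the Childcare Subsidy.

€2,195

Childcare Subsidy: 5% of the €32,100 excess over €53,700 is €1,605; credit = €3,800 − €1,605 = €2,195.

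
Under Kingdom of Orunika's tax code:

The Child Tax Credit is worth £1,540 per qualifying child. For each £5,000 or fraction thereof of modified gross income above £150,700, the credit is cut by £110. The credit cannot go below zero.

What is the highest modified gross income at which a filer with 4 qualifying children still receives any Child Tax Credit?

£425,700

Full credit = 4 × £1,540 = £6,160.
After 55 increments the reduction is 55 × £110 = £6,050, leaving £110; one more increment wipes it out. Increment 55 ends at excess 55 × £5,000 = £275,000, so the highest qualifying income is £150,700 + £275,000 = £425,700.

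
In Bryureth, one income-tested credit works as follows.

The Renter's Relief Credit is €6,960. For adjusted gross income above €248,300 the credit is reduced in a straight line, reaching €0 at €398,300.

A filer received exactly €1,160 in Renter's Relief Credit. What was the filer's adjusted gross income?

€1,160 is 1,160/6,960 of the full €6,960, so 5,800/6,960 of the €150,000 range has been used: income = €248,300 + €150,000 × 5,800/6,960 = €373,300.

€373,300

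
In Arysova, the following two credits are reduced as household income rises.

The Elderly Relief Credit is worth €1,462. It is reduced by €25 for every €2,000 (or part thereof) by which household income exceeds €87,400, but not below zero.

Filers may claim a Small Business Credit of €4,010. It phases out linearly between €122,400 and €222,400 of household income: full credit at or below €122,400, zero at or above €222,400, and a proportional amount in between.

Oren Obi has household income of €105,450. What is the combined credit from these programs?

Elderly Relief Credit: income exceeds €87,400 by €18,050, which is 10 full-or-partial €2,000 increments; reduction = 10 × €25 = €250, leaving €1,212.
Small Business Credit: €105,450 is at or below the €122,400 threshold, so the full €4,010 applies.
Total: €1,212 + €4,010 = €5,222.

€5,222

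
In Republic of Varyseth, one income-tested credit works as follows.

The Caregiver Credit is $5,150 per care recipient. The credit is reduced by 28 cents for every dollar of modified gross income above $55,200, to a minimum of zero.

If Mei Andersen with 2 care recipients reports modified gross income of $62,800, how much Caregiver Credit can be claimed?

Caregiver Credit: base = 2 × $5,150 = $10,300. 28% of the $7,600 excess over $55,200 is $2,128; credit = $10,300 − $2,128 = $8,172.

$8,172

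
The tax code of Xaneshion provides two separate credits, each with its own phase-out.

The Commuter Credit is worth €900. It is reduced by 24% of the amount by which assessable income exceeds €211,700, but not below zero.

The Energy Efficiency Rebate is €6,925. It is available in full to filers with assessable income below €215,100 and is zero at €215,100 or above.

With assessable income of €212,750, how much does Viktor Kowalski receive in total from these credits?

€7,573

Commuter Credit: 24% of the €1,050 excess over €211,700 is €252; credit = €900 − €252 = €648.
Energy Efficiency Rebate: €212,750 is below the €215,100 cutoff, so the full €6,925 applies.
Total: €648 + €6,925 = €7,573.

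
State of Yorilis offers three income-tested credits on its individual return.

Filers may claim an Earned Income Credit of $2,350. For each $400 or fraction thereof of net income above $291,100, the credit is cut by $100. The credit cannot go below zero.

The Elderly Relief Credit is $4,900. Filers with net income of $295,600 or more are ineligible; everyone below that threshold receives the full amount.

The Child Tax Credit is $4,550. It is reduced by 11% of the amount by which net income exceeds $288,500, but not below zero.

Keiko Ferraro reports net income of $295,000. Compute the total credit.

$10,085

Earned Income Credit: income exceeds $291,100 by $3,900, which is 10 full-or-partial $400 increments; reduction = 10 × $100 = $1,000, leaving $1,350.
Elderly Relief Credit: $295,000 is below the $295,600 cutoff, so the full $4,900 applies.
Child Tax Credit: 11% of the $6,500 excess over $288,500 is $715; credit = $4,550 − $715 = $3,835.
Total: $1,350 + $4,900 + $3,835 = $10,085.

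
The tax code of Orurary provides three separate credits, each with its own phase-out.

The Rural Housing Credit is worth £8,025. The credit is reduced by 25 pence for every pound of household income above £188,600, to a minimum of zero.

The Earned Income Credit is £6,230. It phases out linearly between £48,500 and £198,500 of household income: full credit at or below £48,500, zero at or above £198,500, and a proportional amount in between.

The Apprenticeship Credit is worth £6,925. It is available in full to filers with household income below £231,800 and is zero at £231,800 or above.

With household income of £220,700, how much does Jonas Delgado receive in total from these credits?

£6,925

Rural Housing Credit: 25% of the £32,100 excess over £188,600 is £8,025 ≥ base, so the credit is £0.
Earned Income Credit: £220,700 is at or above £198,500, so the credit is £0.
Apprenticeship Credit: £220,700 is below the £231,800 cutoff, so the full £6,925 applies.
Total: £0 + £0 + £6,925 = £6,925.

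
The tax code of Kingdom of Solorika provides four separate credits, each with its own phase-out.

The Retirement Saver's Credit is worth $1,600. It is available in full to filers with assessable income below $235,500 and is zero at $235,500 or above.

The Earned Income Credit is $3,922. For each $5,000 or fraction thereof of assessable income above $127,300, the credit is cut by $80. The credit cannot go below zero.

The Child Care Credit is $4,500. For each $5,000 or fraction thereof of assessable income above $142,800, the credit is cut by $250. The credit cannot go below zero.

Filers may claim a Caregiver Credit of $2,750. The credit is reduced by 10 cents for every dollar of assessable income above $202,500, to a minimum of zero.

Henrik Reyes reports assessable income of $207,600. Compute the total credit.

$7,652

Retirement Saver's Credit: $207,600 is below the $235,500 cutoff, so the full $1,600 applies.
Earned Income Credit: income exceeds $127,300 by $80,300, which is 17 full-or-partial $5,000 increments; reduction = 17 × $80 = $1,360, leaving $2,562.
Child Care Credit: income exceeds $142,800 by $64,800, which is 13 full-or-partial $5,000 increments; reduction = 13 × $250 = $3,250, leaving $1,250.
Caregiver Credit: 10% of the $5,100 excess over $202,500 is $510; credit = $2,750 − $510 = $2,240.
Total: $1,600 + $2,562 + $1,250 + $2,240 = $7,652.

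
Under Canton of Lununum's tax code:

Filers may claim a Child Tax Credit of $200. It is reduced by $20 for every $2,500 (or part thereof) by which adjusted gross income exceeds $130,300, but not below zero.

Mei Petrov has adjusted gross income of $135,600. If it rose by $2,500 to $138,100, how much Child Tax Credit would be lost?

$20

At $135,600 — income exceeds $130,300 by $5,300, which is 3 full-or-partial $2,500 increments; reduction = 3 × $20 = $60, leaving $140.
At $138,100 — income exceeds $130,300 by $7,800, which is 4 full-or-partial $2,500 increments; reduction = 4 × $20 = $80, leaving $120.
Lost: $140 − $120 = $20.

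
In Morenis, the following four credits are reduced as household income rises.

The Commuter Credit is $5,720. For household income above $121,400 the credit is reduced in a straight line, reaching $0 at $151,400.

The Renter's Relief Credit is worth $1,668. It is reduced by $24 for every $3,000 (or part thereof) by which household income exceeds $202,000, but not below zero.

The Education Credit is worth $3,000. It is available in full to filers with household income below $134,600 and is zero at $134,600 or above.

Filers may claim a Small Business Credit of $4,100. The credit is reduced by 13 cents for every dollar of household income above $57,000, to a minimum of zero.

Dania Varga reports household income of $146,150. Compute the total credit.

Commuter Credit: $146,150 is $24,750 into a $30,000 phase-out range, leaving 5,250/30,000 of the credit: $5,720 × 5,250/30,000 = $1,001.
Renter's Relief Credit: $146,150 is at or below the $202,000 threshold, so the full $1,668 applies.
Education Credit: $146,150 meets or exceeds the $134,600 cutoff, so the credit is $0.
Small Business Credit: 13% of the $89,150 excess over $57,000 is $11,589.50 ≥ base, so the credit is $0.
Total: $1,001 + $1,668 + $0 + $0 = $2,669.

$2,669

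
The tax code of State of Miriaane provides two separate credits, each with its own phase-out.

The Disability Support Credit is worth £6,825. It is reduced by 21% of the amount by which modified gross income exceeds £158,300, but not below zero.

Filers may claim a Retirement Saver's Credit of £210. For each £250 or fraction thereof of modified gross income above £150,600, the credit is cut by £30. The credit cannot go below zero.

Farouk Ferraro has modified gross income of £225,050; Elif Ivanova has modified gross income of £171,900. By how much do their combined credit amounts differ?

£3,969

Farouk (£225,050): Disability Support Credit: 21% of the £66,750 excess over £158,300 is £14,017.50 ≥ base, so the credit is £0. Retirement Saver's Credit: income exceeds £150,600 by £74,450 → 298 increments × £30 = £8,940 ≥ base, so the credit is £0. total £0 + £0 = £0
Elif (£171,900): Disability Support Credit: 21% of the £13,600 excess over £158,300 is £2,856; credit = £6,825 − £2,856 = £3,969. Retirement Saver's Credit: income exceeds £150,600 by £21,300 → 86 increments × £30 = £2,580 ≥ base, so the credit is £0. total £3,969 + £0 = £3,969
Difference: |£0 − £3,969| = £3,969.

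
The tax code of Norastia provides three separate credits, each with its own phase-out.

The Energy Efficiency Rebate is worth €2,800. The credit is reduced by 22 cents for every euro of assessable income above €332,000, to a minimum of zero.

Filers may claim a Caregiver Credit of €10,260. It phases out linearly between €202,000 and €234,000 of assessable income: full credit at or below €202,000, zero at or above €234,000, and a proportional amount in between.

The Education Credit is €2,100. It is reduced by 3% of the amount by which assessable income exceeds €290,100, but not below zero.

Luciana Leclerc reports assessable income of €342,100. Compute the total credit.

€1,118

Energy Efficiency Rebate: 22% of the €10,100 excess over €332,000 is €2,222; credit = €2,800 − €2,222 = €578.
Caregiver Credit: €342,100 is at or above €234,000, so the credit is €0.
Education Credit: 3% of the €52,000 excess over €290,100 is €1,560; credit = €2,100 − €1,560 = €540.
Total: €578 + €0 + €540 = €1,118.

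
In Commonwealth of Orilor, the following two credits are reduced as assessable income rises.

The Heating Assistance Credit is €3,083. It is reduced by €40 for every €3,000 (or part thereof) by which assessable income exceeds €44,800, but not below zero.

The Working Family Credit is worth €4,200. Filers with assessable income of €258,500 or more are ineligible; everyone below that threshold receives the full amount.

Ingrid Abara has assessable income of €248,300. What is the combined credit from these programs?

€4,563

Heating Assistance Credit: income exceeds €44,800 by €203,500, which is 68 full-or-partial €3,000 increments; reduction = 68 × €40 = €2,720, leaving €363.
Working Family Credit: €248,300 is below the €258,500 cutoff, so the full €4,200 applies.
Total: €363 + €4,200 = €4,563.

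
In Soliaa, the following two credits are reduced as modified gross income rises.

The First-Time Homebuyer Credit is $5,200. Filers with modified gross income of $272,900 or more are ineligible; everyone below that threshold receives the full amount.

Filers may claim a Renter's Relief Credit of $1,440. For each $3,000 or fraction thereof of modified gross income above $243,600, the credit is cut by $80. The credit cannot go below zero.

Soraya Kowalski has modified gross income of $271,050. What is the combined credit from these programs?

First-Time Homebuyer Credit: $271,050 is below the $272,900 cutoff, so the full $5,200 applies.
Renter's Relief Credit: income exceeds $243,600 by $27,450, which is 10 full-or-partial $3,000 increments; reduction = 10 × $80 = $800, leaving $640.
Total: $5,200 + $640 = $5,840.

$5,840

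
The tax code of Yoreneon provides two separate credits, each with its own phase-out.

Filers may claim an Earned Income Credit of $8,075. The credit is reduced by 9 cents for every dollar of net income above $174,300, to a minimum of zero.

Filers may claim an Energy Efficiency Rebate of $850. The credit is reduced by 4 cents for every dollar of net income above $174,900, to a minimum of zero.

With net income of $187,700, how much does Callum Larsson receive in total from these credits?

Earned Income Credit: 9% of the $13,400 excess over $174,300 is $1,206; credit = $8,075 − $1,206 = $6,869.
Energy Efficiency Rebate: 4% of the $12,800 excess over $174,900 is $512; credit = $850 − $512 = $338.
Total: $6,869 + $338 = $7,207.

$7,207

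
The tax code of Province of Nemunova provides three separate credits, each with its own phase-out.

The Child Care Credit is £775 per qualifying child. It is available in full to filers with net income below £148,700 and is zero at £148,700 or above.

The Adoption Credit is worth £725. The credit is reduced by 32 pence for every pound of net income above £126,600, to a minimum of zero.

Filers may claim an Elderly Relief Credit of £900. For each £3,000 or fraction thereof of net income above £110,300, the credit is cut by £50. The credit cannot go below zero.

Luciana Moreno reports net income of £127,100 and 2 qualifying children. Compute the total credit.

Child Care Credit: base = 2 × £775 = £1,550. £127,100 is below the £148,700 cutoff, so the full £1,550 applies.
Adoption Credit: 32% of the £500 excess over £126,600 is £160; credit = £725 − £160 = £565.
Elderly Relief Credit: income exceeds £110,300 by £16,800, which is 6 full-or-partial £3,000 increments; reduction = 6 × £50 = £300, leaving £600.
Total: £1,550 + £565 + £600 = £2,715.

£2,715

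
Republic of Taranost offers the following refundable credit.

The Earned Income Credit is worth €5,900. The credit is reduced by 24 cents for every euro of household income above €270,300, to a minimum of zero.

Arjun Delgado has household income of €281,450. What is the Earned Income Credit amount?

Earned Income Credit: 24% of the €11,150 excess over €270,300 is €2,676; credit = €5,900 − €2,676 = €3,224.

€3,224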